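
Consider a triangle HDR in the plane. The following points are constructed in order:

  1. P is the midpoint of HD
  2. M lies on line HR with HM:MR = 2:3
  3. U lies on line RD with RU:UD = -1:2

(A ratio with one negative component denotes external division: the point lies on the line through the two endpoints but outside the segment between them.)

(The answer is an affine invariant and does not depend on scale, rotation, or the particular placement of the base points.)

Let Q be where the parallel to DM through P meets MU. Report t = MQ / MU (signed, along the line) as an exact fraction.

Choose coordinates H = (0, 0), D = (1, 0), R = (0, 1).
1. P is the midpoint of HD ⇒ P = (1/2, 0)
2. M lies on line HR with HM:MR = 2:3 ⇒ M = (0, 2/5)
3. U lies on line RD with RU:UD = -1:2 ⇒ U = (-1, 2)
through P parallel to DM: direction (-1, 2/5); meets MU at Q = (1/6, 2/15)
Q = M + t·(U−M) with t = -1/6

t = -1/6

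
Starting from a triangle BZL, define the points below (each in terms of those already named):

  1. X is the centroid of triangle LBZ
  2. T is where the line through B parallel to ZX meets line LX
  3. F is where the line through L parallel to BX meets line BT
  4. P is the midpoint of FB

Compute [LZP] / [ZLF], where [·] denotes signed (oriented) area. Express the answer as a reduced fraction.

Work in coordinates with B = (0, 0), Z = (1, 0), L = (0, 1).
1. X is the centroid of triangle LBZ ⇒ X = (1/3, 1/3)
2. T is where the line through B parallel to ZX meets line LX ⇒ T = (2/3, -1/3)
3. F is where the line through L parallel to BX meets line BT ⇒ F = (-2/3, 1/3)
4. P is the midpoint of FB ⇒ P = (-1/3, 1/6)
2·[LZP] = -7/6, 2·[ZLF] = 4/3
[LZP]:[ZLF] = -7/6:4/3 = -7/8

[LZP]:[ZLF] = -7/8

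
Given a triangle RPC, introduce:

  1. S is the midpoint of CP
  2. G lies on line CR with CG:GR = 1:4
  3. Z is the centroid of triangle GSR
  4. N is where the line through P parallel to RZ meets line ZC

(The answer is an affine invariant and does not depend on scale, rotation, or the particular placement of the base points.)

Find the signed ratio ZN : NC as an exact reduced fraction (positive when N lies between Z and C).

ZN:NC = -13/18

Work in coordinates with R = (0, 0), P = (1, 0), C = (0, 1).
1. S is the midpoint of CP ⇒ S = (1/2, 1/2)
2. G lies on line CR with CG:GR = 1:4 ⇒ G = (0, 4/5)
3. Z is the centroid of triangle GSR ⇒ Z = (1/6, 13/30)
4. N is where the line through P parallel to RZ meets line ZC ⇒ N = (3/5, -26/25)
N = Z + t·(C−Z) with t = -13/5, so ZN:NC = t:(1−t) = -13/5:18/5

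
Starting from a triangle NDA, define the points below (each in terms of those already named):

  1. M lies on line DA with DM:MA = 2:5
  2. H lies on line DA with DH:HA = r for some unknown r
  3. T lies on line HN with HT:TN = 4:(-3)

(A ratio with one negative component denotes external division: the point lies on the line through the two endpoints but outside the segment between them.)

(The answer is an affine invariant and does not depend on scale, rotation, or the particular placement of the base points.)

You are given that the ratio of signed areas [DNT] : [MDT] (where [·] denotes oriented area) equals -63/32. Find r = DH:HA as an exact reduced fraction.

Set N = (0, 0), D = (1, 0), A = (0, 1); any affine frame gives the same invariant.
1. M lies on line DA with DM:MA = 2:5 ⇒ M = (5/7, 2/7)
2. With DH:HA = r, write λ = r/(r+1) so H = D + λ·(A−D); H is affine-linear in λ
3. T lies on line HN with HT:TN = 4:(-3) ⇒ T is an affine combination of earlier points and hence also affine-linear in λ
Every point depending on H is an affine combination of H and λ-independent points, so each such coordinate is linear in λ; the λ² term in each signed area is a multiple of (A−D)×(A−D) = 0, so 2·[DNT] and 2·[MDT] are each linear in λ. Evaluating at λ=0 and λ=1:
  2·[DNT] = 3·λ,   2·[MDT] = -8/7
So [DNT]:[MDT] = (3·λ) / (-8/7). Setting this equal to -63/32:
  3·λ = -63/32·(-8/7)  ⇒  λ = 3/4
Then r = λ/(1−λ) = (3/4)/(1/4) = 3. Check: with r = 3, H = (1/4, 3/4) and [DNT]:[MDT] = -63/32 as required.

r = 3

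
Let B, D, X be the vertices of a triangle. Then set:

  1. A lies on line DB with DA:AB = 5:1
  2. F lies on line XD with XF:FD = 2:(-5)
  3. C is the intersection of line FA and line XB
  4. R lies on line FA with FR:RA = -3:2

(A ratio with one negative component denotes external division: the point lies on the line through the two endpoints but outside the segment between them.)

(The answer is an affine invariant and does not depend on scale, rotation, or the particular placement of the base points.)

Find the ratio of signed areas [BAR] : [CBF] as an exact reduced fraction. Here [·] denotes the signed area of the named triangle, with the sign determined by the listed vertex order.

[BAR]:[CBF] = 5/2

Choose coordinates B = (0, 0), D = (1, 0), X = (0, 1).
1. A lies on line DB with DA:AB = 5:1 ⇒ A = (1/6, 0)
2. F lies on line XD with XF:FD = 2:(-5) ⇒ F = (-2/3, 5/3)
3. C is the intersection of line FA and line XB ⇒ C = (0, 1/3)
4. R lies on line FA with FR:RA = -3:2 ⇒ R = (11/6, -10/3)
2·[BAR] = -5/9, 2·[CBF] = -2/9
[BAR]:[CBF] = -5/9:-2/9 = 5/2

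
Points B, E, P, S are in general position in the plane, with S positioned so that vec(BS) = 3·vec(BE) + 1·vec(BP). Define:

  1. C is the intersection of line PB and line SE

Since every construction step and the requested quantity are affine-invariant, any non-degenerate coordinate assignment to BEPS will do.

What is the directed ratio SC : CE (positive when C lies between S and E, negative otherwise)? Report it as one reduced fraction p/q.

SC:CE = -3

Set B = (0, 0), E = (1, 0), P = (0, 1), S = (3, 1); any affine frame gives the same invariant.
1. C is the intersection of line PB and line SE ⇒ C = (0, -1/2)
C = S + t·(E−S) with t = 3/2, so SC:CE = t:(1−t) = 3/2:-1/2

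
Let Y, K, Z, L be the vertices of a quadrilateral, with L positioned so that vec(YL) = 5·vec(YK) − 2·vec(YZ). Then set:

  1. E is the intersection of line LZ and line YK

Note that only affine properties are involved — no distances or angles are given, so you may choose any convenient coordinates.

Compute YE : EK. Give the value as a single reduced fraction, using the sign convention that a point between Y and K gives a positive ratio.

YE:EK = -5/2

Work in coordinates with Y = (0, 0), K = (1, 0), Z = (0, 1), L = (5, -2).
1. E is the intersection of line LZ and line YK ⇒ E = (5/3, 0)
E = Y + t·(K−Y) with t = 5/3, so YE:EK = t:(1−t) = 5/3:-2/3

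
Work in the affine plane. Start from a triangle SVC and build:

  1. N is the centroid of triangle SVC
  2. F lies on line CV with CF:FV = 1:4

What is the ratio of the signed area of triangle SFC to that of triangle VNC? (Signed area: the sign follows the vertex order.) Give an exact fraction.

Assign S = (0, 0), V = (1, 0), C = (0, 1) — the answer is frame-independent, so this choice is without loss of generality.
1. N is the centroid of triangle SVC ⇒ N = (1/3, 1/3)
2. F lies on line CV with CF:FV = 1:4 ⇒ F = (1/5, 4/5)
2·[SFC] = 1/5, 2·[VNC] = -1/3
[SFC]:[VNC] = 1/5:-1/3 = -3/5

[SFC]:[VNC] = -3/5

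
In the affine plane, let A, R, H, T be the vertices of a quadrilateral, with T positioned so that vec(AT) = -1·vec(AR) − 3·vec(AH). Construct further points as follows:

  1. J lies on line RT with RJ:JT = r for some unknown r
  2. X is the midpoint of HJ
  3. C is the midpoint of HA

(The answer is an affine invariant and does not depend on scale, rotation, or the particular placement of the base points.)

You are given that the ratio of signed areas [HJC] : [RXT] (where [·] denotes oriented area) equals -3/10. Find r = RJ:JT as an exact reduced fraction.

Set A = (0, 0), R = (1, 0), H = (0, 1), T = (-1, -3); any affine frame gives the same invariant.
1. With RJ:JT = r, write λ = r/(r+1) so J = R + λ·(T−R); J is affine-linear in λ
2. X is the midpoint of HJ ⇒ X is an affine combination of earlier points and hence also affine-linear in λ
3. C is the midpoint of HA ⇒ C = (0, 1/2)
Every point depending on J is an affine combination of J and λ-independent points, so each such coordinate is linear in λ; the λ² term in each signed area is a multiple of (T−R)×(T−R) = 0, so 2·[HJC] and 2·[RXT] are each linear in λ. Evaluating at λ=0 and λ=1:
  2·[HJC] = λ − 1/2,   2·[RXT] = 5/2
So [HJC]:[RXT] = (λ − 1/2) / (5/2). Setting this equal to -3/10:
  λ − 1/2 = -3/10·(5/2)  ⇒  λ = -1/4
Then r = λ/(1−λ) = (-1/4)/(5/4) = -1/5. Check: with r = -1/5, J = (3/2, 3/4) and [HJC]:[RXT] = -3/10 as required.

r = -1/5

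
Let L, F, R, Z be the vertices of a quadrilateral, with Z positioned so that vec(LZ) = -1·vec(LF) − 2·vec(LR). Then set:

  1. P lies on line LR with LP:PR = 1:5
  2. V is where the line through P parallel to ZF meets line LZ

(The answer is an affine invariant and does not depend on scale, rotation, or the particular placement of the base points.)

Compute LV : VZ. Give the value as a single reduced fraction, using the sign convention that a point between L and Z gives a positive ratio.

Set L = (0, 0), F = (1, 0), R = (0, 1), Z = (-1, -2); any affine frame gives the same invariant.
1. P lies on line LR with LP:PR = 1:5 ⇒ P = (0, 1/6)
2. V is where the line through P parallel to ZF meets line LZ ⇒ V = (1/6, 1/3)
V = L + t·(Z−L) with t = -1/6, so LV:VZ = t:(1−t) = -1/6:7/6

LV:VZ = -1/7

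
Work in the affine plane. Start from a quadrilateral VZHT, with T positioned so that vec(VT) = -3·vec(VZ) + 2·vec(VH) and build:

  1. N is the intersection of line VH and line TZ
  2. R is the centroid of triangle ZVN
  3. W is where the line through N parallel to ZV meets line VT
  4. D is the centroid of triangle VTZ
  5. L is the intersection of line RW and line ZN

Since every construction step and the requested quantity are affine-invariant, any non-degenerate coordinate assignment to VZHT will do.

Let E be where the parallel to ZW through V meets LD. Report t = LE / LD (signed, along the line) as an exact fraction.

t = -51/49

Work in coordinates with V = (0, 0), Z = (1, 0), H = (0, 1), T = (-3, 2).
1. N is the intersection of line VH and line TZ ⇒ N = (0, 1/2)
2. R is the centroid of triangle ZVN ⇒ R = (1/3, 1/6)
3. W is where the line through N parallel to ZV meets line VT ⇒ W = (-3/4, 1/2)
4. D is the centroid of triangle VTZ ⇒ D = (-2/3, 2/3)
5. L is the intersection of line RW and line ZN ⇒ L = (6/5, -1/10)
through V parallel to ZW: direction (-7/4, 1/2); meets LD at E = (22/7, -44/49)
E = L + t·(D−L) with t = -51/49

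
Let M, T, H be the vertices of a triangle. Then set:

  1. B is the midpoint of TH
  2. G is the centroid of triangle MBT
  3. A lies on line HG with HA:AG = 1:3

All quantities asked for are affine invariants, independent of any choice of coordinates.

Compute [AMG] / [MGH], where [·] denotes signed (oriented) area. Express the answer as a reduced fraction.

[AMG]:[MGH] = 3/4

Assign M = (0, 0), T = (1, 0), H = (0, 1) — the answer is frame-independent, so this choice is without loss of generality.
1. B is the midpoint of TH ⇒ B = (1/2, 1/2)
2. G is the centroid of triangle MBT ⇒ G = (1/2, 1/6)
3. A lies on line HG with HA:AG = 1:3 ⇒ A = (1/8, 19/24)
2·[AMG] = 3/8, 2·[MGH] = 1/2
[AMG]:[MGH] = 3/8:1/2 = 3/4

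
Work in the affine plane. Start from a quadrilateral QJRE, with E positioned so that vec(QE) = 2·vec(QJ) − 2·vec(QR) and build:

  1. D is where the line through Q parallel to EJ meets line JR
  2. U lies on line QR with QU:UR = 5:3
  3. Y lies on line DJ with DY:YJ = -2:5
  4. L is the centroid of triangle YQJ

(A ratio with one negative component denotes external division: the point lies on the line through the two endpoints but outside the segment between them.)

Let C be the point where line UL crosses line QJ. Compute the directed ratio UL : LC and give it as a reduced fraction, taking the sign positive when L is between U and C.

Work in coordinates with Q = (0, 0), J = (1, 0), R = (0, 1), E = (2, -2).
1. D is where the line through Q parallel to EJ meets line JR ⇒ D = (-1, 2)
2. U lies on line QR with QU:UR = 5:3 ⇒ U = (0, 5/8)
3. Y lies on line DJ with DY:YJ = -2:5 ⇒ Y = (-7/3, 10/3)
4. L is the centroid of triangle YQJ ⇒ L = (-4/9, 10/9)
line UL meets QJ at C = (4/7, 0)
L = U + t·(C−U) with t = -7/9, so UL:LC = -7/9:16/9

UL:LC = -7/16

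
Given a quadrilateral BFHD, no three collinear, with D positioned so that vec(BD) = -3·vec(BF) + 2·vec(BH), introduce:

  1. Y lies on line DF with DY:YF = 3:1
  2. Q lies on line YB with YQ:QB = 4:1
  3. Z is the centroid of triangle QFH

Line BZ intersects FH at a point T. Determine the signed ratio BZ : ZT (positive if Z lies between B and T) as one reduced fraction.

BZ:ZT = 7/3

Set B = (0, 0), F = (1, 0), H = (0, 1), D = (-3, 2); any affine frame gives the same invariant.
1. Y lies on line DF with DY:YF = 3:1 ⇒ Y = (0, 1/2)
2. Q lies on line YB with YQ:QB = 4:1 ⇒ Q = (0, 1/10)
3. Z is the centroid of triangle QFH ⇒ Z = (1/3, 11/30)
line BZ meets FH at T = (10/21, 11/21)
Z = B + t·(T−B) with t = 7/10, so BZ:ZT = 7/10:3/10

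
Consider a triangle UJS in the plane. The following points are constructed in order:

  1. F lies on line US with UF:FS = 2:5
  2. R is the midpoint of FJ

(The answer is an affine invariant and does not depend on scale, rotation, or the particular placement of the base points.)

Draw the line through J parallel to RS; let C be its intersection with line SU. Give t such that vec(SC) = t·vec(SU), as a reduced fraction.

Choose coordinates U = (0, 0), J = (1, 0), S = (0, 1).
1. F lies on line US with UF:FS = 2:5 ⇒ F = (0, 2/7)
2. R is the midpoint of FJ ⇒ R = (1/2, 1/7)
through J parallel to RS: direction (-1/2, 6/7); meets SU at C = (0, 12/7)
C = S + t·(U−S) with t = -5/7

t = -5/7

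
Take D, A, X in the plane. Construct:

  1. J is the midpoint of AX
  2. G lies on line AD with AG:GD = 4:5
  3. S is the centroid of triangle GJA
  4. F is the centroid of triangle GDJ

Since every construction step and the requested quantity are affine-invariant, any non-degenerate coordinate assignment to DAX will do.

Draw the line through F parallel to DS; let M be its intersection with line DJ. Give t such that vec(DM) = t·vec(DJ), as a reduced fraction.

Assign D = (0, 0), A = (1, 0), X = (0, 1) — the answer is frame-independent, so this choice is without loss of generality.
1. J is the midpoint of AX ⇒ J = (1/2, 1/2)
2. G lies on line AD with AG:GD = 4:5 ⇒ G = (5/9, 0)
3. S is the centroid of triangle GJA ⇒ S = (37/54, 1/6)
4. F is the centroid of triangle GDJ ⇒ F = (19/54, 1/6)
through F parallel to DS: direction (37/54, 1/6); meets DJ at M = (3/28, 3/28)
M = D + t·(J−D) with t = 3/14

t = 3/14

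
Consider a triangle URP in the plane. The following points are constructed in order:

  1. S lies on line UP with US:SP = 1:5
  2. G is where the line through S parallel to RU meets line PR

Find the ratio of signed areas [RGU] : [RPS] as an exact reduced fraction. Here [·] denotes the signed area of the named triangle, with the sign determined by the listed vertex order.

[RGU]:[RPS] = 1/5

Work in coordinates with U = (0, 0), R = (1, 0), P = (0, 1).
1. S lies on line UP with US:SP = 1:5 ⇒ S = (0, 1/6)
2. G is where the line through S parallel to RU meets line PR ⇒ G = (5/6, 1/6)
2·[RGU] = 1/6, 2·[RPS] = 5/6
[RGU]:[RPS] = 1/6:5/6 = 1/5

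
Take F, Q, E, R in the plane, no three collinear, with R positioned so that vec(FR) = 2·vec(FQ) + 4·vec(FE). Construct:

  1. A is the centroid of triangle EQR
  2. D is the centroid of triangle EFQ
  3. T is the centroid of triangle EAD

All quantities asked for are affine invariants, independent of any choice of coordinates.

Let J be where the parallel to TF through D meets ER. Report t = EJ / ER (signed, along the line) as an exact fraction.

t = 17/18

Assign F = (0, 0), Q = (1, 0), E = (0, 1), R = (2, 4) — the answer is frame-independent, so this choice is without loss of generality.
1. A is the centroid of triangle EQR ⇒ A = (1, 5/3)
2. D is the centroid of triangle EFQ ⇒ D = (1/3, 1/3)
3. T is the centroid of triangle EAD ⇒ T = (4/9, 1)
through D parallel to TF: direction (-4/9, -1); meets ER at J = (17/9, 23/6)
J = E + t·(R−E) with t = 17/18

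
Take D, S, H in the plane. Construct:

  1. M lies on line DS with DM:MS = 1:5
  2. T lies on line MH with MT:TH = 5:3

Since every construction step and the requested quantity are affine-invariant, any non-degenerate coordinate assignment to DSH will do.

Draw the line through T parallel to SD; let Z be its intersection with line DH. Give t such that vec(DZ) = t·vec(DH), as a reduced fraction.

Assign D = (0, 0), S = (1, 0), H = (0, 1) — the answer is frame-independent, so this choice is without loss of generality.
1. M lies on line DS with DM:MS = 1:5 ⇒ M = (1/6, 0)
2. T lies on line MH with MT:TH = 5:3 ⇒ T = (1/16, 5/8)
through T parallel to SD: direction (-1, 0); meets DH at Z = (0, 5/8)
Z = D + t·(H−D) with t = 5/8

t = 5/8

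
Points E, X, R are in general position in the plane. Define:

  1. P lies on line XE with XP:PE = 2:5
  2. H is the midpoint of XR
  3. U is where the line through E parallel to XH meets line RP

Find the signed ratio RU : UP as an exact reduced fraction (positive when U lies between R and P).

Choose coordinates E = (0, 0), X = (1, 0), R = (0, 1).
1. P lies on line XE with XP:PE = 2:5 ⇒ P = (5/7, 0)
2. H is the midpoint of XR ⇒ H = (1/2, 1/2)
3. U is where the line through E parallel to XH meets line RP ⇒ U = (5/2, -5/2)
U = R + t·(P−R) with t = 7/2, so RU:UP = t:(1−t) = 7/2:-5/2

RU:UP = -7/5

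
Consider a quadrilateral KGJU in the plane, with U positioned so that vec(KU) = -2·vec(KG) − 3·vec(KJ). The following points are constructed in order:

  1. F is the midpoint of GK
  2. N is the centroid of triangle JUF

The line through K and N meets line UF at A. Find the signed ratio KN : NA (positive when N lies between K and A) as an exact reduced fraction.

KN:NA = 1/8

Assign K = (0, 0), G = (1, 0), J = (0, 1), U = (-2, -3) — the answer is frame-independent, so this choice is without loss of generality.
1. F is the midpoint of GK ⇒ F = (1/2, 0)
2. N is the centroid of triangle JUF ⇒ N = (-1/2, -2/3)
line KN meets UF at A = (-9/2, -6)
N = K + t·(A−K) with t = 1/9, so KN:NA = 1/9:8/9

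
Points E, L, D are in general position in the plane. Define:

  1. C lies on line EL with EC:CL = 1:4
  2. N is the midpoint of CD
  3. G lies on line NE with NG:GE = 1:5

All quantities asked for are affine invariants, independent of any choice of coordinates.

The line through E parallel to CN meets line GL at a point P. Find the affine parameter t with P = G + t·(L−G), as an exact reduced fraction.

Work in coordinates with E = (0, 0), L = (1, 0), D = (0, 1).
1. C lies on line EL with EC:CL = 1:4 ⇒ C = (1/5, 0)
2. N is the midpoint of CD ⇒ N = (1/10, 1/2)
3. G lies on line NE with NG:GE = 1:5 ⇒ G = (1/12, 5/12)
through E parallel to CN: direction (-1/10, 1/2); meets GL at P = (-1/10, 1/2)
P = G + t·(L−G) with t = -1/5

t = -1/5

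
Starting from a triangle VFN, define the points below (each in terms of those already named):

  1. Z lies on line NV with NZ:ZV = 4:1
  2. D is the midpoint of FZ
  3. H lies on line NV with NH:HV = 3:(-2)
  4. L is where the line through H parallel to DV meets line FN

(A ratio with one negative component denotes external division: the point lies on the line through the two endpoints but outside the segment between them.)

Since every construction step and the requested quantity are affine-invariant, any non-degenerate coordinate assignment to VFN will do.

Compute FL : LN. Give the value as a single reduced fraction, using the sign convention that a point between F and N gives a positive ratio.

Choose coordinates V = (0, 0), F = (1, 0), N = (0, 1).
1. Z lies on line NV with NZ:ZV = 4:1 ⇒ Z = (0, 1/5)
2. D is the midpoint of FZ ⇒ D = (1/2, 1/10)
3. H lies on line NV with NH:HV = 3:(-2) ⇒ H = (0, -2)
4. L is where the line through H parallel to DV meets line FN ⇒ L = (5/2, -3/2)
L = F + t·(N−F) with t = -3/2, so FL:LN = t:(1−t) = -3/2:5/2

FL:LN = -3/5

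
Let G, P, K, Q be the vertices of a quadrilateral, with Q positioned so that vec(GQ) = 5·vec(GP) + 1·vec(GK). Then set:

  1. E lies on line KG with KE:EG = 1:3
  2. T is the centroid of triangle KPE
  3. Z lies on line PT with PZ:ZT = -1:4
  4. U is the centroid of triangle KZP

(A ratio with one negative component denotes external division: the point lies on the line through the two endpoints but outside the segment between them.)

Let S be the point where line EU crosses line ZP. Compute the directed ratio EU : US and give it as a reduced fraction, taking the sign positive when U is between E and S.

EU:US = -4

Choose coordinates G = (0, 0), P = (1, 0), K = (0, 1), Q = (5, 1).
1. E lies on line KG with KE:EG = 1:3 ⇒ E = (0, 3/4)
2. T is the centroid of triangle KPE ⇒ T = (1/3, 7/12)
3. Z lies on line PT with PZ:ZT = -1:4 ⇒ Z = (11/9, -7/36)
4. U is the centroid of triangle KZP ⇒ U = (20/27, 29/108)
line EU meets ZP at S = (5/9, 7/18)
U = E + t·(S−E) with t = 4/3, so EU:US = 4/3:-1/3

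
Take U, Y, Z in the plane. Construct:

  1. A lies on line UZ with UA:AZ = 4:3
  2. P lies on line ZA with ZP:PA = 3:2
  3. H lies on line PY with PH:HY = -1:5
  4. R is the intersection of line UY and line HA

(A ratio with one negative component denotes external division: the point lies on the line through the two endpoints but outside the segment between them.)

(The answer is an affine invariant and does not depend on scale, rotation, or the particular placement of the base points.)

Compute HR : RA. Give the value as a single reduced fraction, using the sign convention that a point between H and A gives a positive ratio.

Work in coordinates with U = (0, 0), Y = (1, 0), Z = (0, 1).
1. A lies on line UZ with UA:AZ = 4:3 ⇒ A = (0, 4/7)
2. P lies on line ZA with ZP:PA = 3:2 ⇒ P = (0, 26/35)
3. H lies on line PY with PH:HY = -1:5 ⇒ H = (-1/4, 13/14)
4. R is the intersection of line UY and line HA ⇒ R = (2/5, 0)
R = H + t·(A−H) with t = 13/5, so HR:RA = t:(1−t) = 13/5:-8/5

HR:RA = -13/8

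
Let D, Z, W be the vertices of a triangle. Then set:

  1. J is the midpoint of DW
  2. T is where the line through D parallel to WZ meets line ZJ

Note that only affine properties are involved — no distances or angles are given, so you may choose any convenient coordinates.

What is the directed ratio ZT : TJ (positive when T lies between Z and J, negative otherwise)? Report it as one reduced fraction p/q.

Work in coordinates with D = (0, 0), Z = (1, 0), W = (0, 1).
1. J is the midpoint of DW ⇒ J = (0, 1/2)
2. T is where the line through D parallel to WZ meets line ZJ ⇒ T = (-1, 1)
T = Z + t·(J−Z) with t = 2, so ZT:TJ = t:(1−t) = 2:-1

ZT:TJ = -2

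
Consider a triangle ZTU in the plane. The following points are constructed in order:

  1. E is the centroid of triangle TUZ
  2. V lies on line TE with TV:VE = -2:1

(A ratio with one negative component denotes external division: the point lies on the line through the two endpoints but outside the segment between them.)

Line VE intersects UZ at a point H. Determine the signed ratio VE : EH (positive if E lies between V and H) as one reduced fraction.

Assign Z = (0, 0), T = (1, 0), U = (0, 1) — the answer is frame-independent, so this choice is without loss of generality.
1. E is the centroid of triangle TUZ ⇒ E = (1/3, 1/3)
2. V lies on line TE with TV:VE = -2:1 ⇒ V = (-1/3, 2/3)
line VE meets UZ at H = (0, 1/2)
E = V + t·(H−V) with t = 2, so VE:EH = 2:-1

VE:EH = -2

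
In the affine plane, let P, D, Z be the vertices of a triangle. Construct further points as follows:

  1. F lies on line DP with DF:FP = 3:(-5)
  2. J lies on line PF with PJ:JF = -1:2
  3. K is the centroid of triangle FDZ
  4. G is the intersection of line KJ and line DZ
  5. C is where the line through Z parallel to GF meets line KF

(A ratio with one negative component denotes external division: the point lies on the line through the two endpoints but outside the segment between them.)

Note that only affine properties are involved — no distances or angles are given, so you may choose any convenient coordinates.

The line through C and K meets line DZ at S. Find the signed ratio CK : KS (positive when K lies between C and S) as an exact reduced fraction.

CK:KS = -41/5

Choose coordinates P = (0, 0), D = (1, 0), Z = (0, 1).
1. F lies on line DP with DF:FP = 3:(-5) ⇒ F = (5/2, 0)
2. J lies on line PF with PJ:JF = -1:2 ⇒ J = (-5/2, 0)
3. K is the centroid of triangle FDZ ⇒ K = (7/6, 1/3)
4. G is the intersection of line KJ and line DZ ⇒ G = (17/24, 7/24)
5. C is where the line through Z parallel to GF meets line KF ⇒ C = (-43/10, 17/10)
line CK meets DZ at S = (1/2, 1/2)
K = C + t·(S−C) with t = 41/36, so CK:KS = 41/36:-5/36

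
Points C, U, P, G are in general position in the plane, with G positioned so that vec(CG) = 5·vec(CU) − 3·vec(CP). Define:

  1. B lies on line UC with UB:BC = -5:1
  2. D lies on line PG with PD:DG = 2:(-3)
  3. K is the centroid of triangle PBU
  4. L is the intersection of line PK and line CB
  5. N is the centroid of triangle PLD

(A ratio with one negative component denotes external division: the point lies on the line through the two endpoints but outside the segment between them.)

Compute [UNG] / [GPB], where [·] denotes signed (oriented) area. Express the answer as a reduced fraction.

[UNG]:[GPB] = -17/144

Choose coordinates C = (0, 0), U = (1, 0), P = (0, 1), G = (5, -3).
1. B lies on line UC with UB:BC = -5:1 ⇒ B = (-1/4, 0)
2. D lies on line PG with PD:DG = 2:(-3) ⇒ D = (-10, 9)
3. K is the centroid of triangle PBU ⇒ K = (1/4, 1/3)
4. L is the intersection of line PK and line CB ⇒ L = (3/8, 0)
5. N is the centroid of triangle PLD ⇒ N = (-77/24, 10/3)
2·[UNG] = -17/24, 2·[GPB] = 6
[UNG]:[GPB] = -17/24:6 = -17/144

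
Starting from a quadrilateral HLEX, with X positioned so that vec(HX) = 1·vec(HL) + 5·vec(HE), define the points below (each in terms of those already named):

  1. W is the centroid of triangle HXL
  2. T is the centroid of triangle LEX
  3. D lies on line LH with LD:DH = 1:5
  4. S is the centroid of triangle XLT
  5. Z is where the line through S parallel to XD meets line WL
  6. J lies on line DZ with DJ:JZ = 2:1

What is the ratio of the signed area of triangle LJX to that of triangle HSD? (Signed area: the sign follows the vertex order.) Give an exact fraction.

Assign H = (0, 0), L = (1, 0), E = (0, 1), X = (1, 5) — the answer is frame-independent, so this choice is without loss of generality.
1. W is the centroid of triangle HXL ⇒ W = (2/3, 5/3)
2. T is the centroid of triangle LEX ⇒ T = (2/3, 2)
3. D lies on line LH with LD:DH = 1:5 ⇒ D = (5/6, 0)
4. S is the centroid of triangle XLT ⇒ S = (8/9, 7/3)
5. Z is where the line through S parallel to XD meets line WL ⇒ Z = (88/105, 17/21)
6. J lies on line DZ with DJ:JZ = 2:1 ⇒ J = (527/630, 34/63)
2·[LJX] = -103/126, 2·[HSD] = -35/18
[LJX]:[HSD] = -103/126:-35/18 = 103/245

[LJX]:[HSD] = 103/245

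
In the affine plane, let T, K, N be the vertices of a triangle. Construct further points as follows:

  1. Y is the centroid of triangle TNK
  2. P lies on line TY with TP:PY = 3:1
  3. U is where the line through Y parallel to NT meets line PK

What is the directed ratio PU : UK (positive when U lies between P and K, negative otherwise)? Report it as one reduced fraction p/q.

Work in coordinates with T = (0, 0), K = (1, 0), N = (0, 1).
1. Y is the centroid of triangle TNK ⇒ Y = (1/3, 1/3)
2. P lies on line TY with TP:PY = 3:1 ⇒ P = (1/4, 1/4)
3. U is where the line through Y parallel to NT meets line PK ⇒ U = (1/3, 2/9)
U = P + t·(K−P) with t = 1/9, so PU:UK = t:(1−t) = 1/9:8/9

PU:UK = 1/8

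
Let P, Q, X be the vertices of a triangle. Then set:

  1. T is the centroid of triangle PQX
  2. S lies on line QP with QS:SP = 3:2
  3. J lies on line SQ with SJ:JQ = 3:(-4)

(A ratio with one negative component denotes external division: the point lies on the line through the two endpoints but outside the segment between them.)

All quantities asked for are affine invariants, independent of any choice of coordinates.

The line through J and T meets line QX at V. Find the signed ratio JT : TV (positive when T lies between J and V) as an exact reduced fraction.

Assign P = (0, 0), Q = (1, 0), X = (0, 1) — the answer is frame-independent, so this choice is without loss of generality.
1. T is the centroid of triangle PQX ⇒ T = (1/3, 1/3)
2. S lies on line QP with QS:SP = 3:2 ⇒ S = (2/5, 0)
3. J lies on line SQ with SJ:JQ = 3:(-4) ⇒ J = (-7/5, 0)
line JT meets QX at V = (19/31, 12/31)
T = J + t·(V−J) with t = 31/36, so JT:TV = 31/36:5/36

JT:TV = 31/5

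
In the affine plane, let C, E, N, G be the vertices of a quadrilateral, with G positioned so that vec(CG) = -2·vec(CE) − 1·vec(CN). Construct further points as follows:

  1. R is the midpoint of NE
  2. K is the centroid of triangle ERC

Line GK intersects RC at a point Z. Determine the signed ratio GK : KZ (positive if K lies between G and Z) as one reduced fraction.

GK:KZ = -4

Assign C = (0, 0), E = (1, 0), N = (0, 1), G = (-2, -1) — the answer is frame-independent, so this choice is without loss of generality.
1. R is the midpoint of NE ⇒ R = (1/2, 1/2)
2. K is the centroid of triangle ERC ⇒ K = (1/2, 1/6)
line GK meets RC at Z = (-1/8, -1/8)
K = G + t·(Z−G) with t = 4/3, so GK:KZ = 4/3:-1/3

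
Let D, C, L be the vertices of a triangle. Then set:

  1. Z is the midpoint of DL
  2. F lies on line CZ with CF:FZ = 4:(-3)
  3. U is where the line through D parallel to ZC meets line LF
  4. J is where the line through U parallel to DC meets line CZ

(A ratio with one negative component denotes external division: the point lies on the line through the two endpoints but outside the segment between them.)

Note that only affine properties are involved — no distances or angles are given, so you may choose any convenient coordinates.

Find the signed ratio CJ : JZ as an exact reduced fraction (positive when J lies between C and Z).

CJ:JZ = -6/5

Set D = (0, 0), C = (1, 0), L = (0, 1); any affine frame gives the same invariant.
1. Z is the midpoint of DL ⇒ Z = (0, 1/2)
2. F lies on line CZ with CF:FZ = 4:(-3) ⇒ F = (-3, 2)
3. U is where the line through D parallel to ZC meets line LF ⇒ U = (-6, 3)
4. J is where the line through U parallel to DC meets line CZ ⇒ J = (-5, 3)
J = C + t·(Z−C) with t = 6, so CJ:JZ = t:(1−t) = 6:-5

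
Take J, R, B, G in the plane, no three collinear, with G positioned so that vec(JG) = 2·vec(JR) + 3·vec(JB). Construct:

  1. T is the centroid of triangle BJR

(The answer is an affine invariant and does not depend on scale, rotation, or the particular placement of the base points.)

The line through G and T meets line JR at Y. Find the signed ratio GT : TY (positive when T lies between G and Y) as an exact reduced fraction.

GT:TY = 8

Choose coordinates J = (0, 0), R = (1, 0), B = (0, 1), G = (2, 3).
1. T is the centroid of triangle BJR ⇒ T = (1/3, 1/3)
line GT meets JR at Y = (1/8, 0)
T = G + t·(Y−G) with t = 8/9, so GT:TY = 8/9:1/9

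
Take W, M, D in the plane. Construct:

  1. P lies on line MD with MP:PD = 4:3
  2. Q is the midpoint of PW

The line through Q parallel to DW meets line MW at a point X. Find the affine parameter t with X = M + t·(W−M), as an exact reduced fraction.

Work in coordinates with W = (0, 0), M = (1, 0), D = (0, 1).
1. P lies on line MD with MP:PD = 4:3 ⇒ P = (3/7, 4/7)
2. Q is the midpoint of PW ⇒ Q = (3/14, 2/7)
through Q parallel to DW: direction (0, -1); meets MW at X = (3/14, 0)
X = M + t·(W−M) with t = 11/14

t = 11/14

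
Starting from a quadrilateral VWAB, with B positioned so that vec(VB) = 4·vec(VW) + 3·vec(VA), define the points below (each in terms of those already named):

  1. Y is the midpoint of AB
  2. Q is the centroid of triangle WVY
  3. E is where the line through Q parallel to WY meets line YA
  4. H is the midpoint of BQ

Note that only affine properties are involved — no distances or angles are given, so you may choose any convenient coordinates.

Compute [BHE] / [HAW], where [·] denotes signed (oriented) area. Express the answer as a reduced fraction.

Choose coordinates V = (0, 0), W = (1, 0), A = (0, 1), B = (4, 3).
1. Y is the midpoint of AB ⇒ Y = (2, 2)
2. Q is the centroid of triangle WVY ⇒ Q = (1, 2/3)
3. E is where the line through Q parallel to WY meets line YA ⇒ E = (14/9, 16/9)
4. H is the midpoint of BQ ⇒ H = (5/2, 11/6)
2·[BHE] = -55/54, 2·[HAW] = 10/3
[BHE]:[HAW] = -55/54:10/3 = -11/36

[BHE]:[HAW] = -11/36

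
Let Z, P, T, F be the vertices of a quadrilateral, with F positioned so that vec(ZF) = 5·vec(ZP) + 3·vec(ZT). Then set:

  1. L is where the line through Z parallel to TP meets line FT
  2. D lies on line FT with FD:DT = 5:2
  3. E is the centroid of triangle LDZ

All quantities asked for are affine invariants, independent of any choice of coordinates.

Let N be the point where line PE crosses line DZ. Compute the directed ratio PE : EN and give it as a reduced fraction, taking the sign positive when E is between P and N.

PE:EN = -16/5

Set Z = (0, 0), P = (1, 0), T = (0, 1), F = (5, 3); any affine frame gives the same invariant.
1. L is where the line through Z parallel to TP meets line FT ⇒ L = (-5/7, 5/7)
2. D lies on line FT with FD:DT = 5:2 ⇒ D = (10/7, 11/7)
3. E is the centroid of triangle LDZ ⇒ E = (5/21, 16/21)
line PE meets DZ at N = (10/21, 11/21)
E = P + t·(N−P) with t = 16/11, so PE:EN = 16/11:-5/11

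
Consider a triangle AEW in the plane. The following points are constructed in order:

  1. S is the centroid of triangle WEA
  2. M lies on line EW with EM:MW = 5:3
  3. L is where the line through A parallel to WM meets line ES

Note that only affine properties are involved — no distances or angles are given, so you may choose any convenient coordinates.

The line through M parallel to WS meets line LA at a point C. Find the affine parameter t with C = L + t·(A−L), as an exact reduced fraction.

t = 19/8

Assign A = (0, 0), E = (1, 0), W = (0, 1) — the answer is frame-independent, so this choice is without loss of generality.
1. S is the centroid of triangle WEA ⇒ S = (1/3, 1/3)
2. M lies on line EW with EM:MW = 5:3 ⇒ M = (3/8, 5/8)
3. L is where the line through A parallel to WM meets line ES ⇒ L = (-1, 1)
through M parallel to WS: direction (1/3, -2/3); meets LA at C = (11/8, -11/8)
C = L + t·(A−L) with t = 19/8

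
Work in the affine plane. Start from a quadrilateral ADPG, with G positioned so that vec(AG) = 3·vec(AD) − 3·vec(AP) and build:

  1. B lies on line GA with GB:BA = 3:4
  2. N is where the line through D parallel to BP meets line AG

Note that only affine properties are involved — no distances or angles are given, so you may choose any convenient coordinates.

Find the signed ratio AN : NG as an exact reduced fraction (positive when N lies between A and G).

Work in coordinates with A = (0, 0), D = (1, 0), P = (0, 1), G = (3, -3).
1. B lies on line GA with GB:BA = 3:4 ⇒ B = (12/7, -12/7)
2. N is where the line through D parallel to BP meets line AG ⇒ N = (19/7, -19/7)
N = A + t·(G−A) with t = 19/21, so AN:NG = t:(1−t) = 19/21:2/21

AN:NG = 19/2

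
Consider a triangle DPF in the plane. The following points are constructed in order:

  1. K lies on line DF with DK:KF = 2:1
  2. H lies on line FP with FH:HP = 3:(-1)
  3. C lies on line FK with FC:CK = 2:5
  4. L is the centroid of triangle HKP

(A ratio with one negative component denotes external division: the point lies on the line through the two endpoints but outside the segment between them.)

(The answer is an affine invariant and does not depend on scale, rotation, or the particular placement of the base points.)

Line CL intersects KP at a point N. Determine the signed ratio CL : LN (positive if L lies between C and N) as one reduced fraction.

CL:LN = -37/7

Set D = (0, 0), P = (1, 0), F = (0, 1); any affine frame gives the same invariant.
1. K lies on line DF with DK:KF = 2:1 ⇒ K = (0, 2/3)
2. H lies on line FP with FH:HP = 3:(-1) ⇒ H = (3/2, -1/2)
3. C lies on line FK with FC:CK = 2:5 ⇒ C = (0, 19/21)
4. L is the centroid of triangle HKP ⇒ L = (5/6, 1/18)
line CL meets KP at N = (25/37, 8/37)
L = C + t·(N−C) with t = 37/30, so CL:LN = 37/30:-7/30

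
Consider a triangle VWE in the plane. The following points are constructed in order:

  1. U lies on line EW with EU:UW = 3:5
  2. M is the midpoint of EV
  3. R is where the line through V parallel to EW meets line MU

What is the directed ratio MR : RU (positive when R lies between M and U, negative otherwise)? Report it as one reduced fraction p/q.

MR:RU = -1/2

Choose coordinates V = (0, 0), W = (1, 0), E = (0, 1).
1. U lies on line EW with EU:UW = 3:5 ⇒ U = (3/8, 5/8)
2. M is the midpoint of EV ⇒ M = (0, 1/2)
3. R is where the line through V parallel to EW meets line MU ⇒ R = (-3/8, 3/8)
R = M + t·(U−M) with t = -1, so MR:RU = t:(1−t) = -1:2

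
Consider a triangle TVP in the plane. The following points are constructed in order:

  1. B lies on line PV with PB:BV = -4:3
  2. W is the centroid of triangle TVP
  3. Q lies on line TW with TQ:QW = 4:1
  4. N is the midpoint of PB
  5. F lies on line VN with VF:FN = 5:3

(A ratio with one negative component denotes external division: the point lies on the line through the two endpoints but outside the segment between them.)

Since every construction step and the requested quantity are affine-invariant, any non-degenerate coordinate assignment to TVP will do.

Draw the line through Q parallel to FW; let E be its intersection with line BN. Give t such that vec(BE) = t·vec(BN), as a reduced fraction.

t = 77/80

Set T = (0, 0), V = (1, 0), P = (0, 1); any affine frame gives the same invariant.
1. B lies on line PV with PB:BV = -4:3 ⇒ B = (4, -3)
2. W is the centroid of triangle TVP ⇒ W = (1/3, 1/3)
3. Q lies on line TW with TQ:QW = 4:1 ⇒ Q = (4/15, 4/15)
4. N is the midpoint of PB ⇒ N = (2, -1)
5. F lies on line VN with VF:FN = 5:3 ⇒ F = (13/8, -5/8)
through Q parallel to FW: direction (-31/24, 23/24); meets BN at E = (83/40, -43/40)
E = B + t·(N−B) with t = 77/80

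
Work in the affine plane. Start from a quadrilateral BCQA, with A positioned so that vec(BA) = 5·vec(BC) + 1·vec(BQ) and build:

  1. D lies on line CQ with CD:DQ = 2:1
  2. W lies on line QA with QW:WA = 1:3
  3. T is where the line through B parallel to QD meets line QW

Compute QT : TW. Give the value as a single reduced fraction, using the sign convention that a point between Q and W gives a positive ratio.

Set B = (0, 0), C = (1, 0), Q = (0, 1), A = (5, 1); any affine frame gives the same invariant.
1. D lies on line CQ with CD:DQ = 2:1 ⇒ D = (1/3, 2/3)
2. W lies on line QA with QW:WA = 1:3 ⇒ W = (5/4, 1)
3. T is where the line through B parallel to QD meets line QW ⇒ T = (-1, 1)
T = Q + t·(W−Q) with t = -4/5, so QT:TW = t:(1−t) = -4/5:9/5

QT:TW = -4/9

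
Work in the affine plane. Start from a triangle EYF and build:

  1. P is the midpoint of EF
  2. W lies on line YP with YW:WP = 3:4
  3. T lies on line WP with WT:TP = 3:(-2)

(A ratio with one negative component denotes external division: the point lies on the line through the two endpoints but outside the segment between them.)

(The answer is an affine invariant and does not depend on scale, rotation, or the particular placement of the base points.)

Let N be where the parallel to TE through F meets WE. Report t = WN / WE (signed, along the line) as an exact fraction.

Assign E = (0, 0), Y = (1, 0), F = (0, 1) — the answer is frame-independent, so this choice is without loss of generality.
1. P is the midpoint of EF ⇒ P = (0, 1/2)
2. W lies on line YP with YW:WP = 3:4 ⇒ W = (4/7, 3/14)
3. T lies on line WP with WT:TP = 3:(-2) ⇒ T = (-8/7, 15/14)
through F parallel to TE: direction (8/7, -15/14); meets WE at N = (16/21, 2/7)
N = W + t·(E−W) with t = -1/3

t = -1/3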